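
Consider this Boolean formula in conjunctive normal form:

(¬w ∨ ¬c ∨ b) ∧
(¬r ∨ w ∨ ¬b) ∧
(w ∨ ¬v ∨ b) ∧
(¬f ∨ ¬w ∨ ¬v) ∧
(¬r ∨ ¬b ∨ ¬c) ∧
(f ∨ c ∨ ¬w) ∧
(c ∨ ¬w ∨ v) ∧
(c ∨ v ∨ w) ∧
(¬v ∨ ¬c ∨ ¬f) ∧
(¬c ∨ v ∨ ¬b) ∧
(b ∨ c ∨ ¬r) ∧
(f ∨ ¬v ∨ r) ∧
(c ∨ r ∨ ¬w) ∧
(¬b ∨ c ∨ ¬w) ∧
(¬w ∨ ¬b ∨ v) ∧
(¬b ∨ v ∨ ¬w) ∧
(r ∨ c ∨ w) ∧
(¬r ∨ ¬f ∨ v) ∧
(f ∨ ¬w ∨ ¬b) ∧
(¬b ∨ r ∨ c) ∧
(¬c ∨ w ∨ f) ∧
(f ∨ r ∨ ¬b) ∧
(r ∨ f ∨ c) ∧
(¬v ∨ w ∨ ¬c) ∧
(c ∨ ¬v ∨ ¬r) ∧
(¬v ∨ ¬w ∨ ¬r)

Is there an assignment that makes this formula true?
Yes

Yes, the formula is satisfiable.

One satisfying assignment is: v=False, f=True, w=False, b=False, r=False, c=True

Verification: With this assignment, all 26 clauses evaluate to true.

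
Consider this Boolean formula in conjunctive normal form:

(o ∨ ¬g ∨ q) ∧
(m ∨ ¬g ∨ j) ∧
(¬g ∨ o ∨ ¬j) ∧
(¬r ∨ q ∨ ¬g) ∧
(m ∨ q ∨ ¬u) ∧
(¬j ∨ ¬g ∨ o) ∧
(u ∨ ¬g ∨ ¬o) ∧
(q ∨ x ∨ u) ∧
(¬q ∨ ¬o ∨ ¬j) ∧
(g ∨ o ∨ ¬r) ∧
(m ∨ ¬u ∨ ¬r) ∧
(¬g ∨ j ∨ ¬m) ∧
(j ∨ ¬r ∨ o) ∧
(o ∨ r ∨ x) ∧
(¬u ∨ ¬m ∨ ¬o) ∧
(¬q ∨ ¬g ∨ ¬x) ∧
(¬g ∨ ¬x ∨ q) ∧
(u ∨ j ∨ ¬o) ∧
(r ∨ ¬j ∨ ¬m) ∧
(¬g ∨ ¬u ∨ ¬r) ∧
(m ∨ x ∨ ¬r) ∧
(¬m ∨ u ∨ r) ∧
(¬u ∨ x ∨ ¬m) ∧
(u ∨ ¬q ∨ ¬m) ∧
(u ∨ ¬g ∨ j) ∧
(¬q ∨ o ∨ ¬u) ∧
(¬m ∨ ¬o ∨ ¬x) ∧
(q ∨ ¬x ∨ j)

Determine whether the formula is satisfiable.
Yes

Yes, the formula is satisfiable.

One satisfying assignment is: q=True, o=True, x=False, m=False, u=True, g=False, r=False, j=False

Verification: With this assignment, all 28 clauses evaluate to true.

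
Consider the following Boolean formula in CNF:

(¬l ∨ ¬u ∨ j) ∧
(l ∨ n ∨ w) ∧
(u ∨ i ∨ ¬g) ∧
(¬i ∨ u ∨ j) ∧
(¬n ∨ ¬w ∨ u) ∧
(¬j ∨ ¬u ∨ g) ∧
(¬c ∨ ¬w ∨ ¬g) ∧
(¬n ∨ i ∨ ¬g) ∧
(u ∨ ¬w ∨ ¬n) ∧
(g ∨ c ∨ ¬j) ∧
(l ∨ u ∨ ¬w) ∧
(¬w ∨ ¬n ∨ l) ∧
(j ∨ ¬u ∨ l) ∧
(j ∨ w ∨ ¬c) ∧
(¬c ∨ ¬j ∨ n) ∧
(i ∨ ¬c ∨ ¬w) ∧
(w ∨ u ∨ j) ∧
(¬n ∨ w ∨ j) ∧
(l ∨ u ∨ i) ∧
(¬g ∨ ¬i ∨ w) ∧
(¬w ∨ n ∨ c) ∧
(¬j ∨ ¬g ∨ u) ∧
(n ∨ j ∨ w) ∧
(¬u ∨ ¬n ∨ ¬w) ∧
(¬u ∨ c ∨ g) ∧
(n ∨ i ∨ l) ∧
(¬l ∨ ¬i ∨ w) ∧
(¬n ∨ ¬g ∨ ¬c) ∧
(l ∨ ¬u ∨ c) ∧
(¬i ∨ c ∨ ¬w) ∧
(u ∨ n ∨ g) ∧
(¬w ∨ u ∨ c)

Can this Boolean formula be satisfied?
Yes

Yes, the formula is satisfiable.

One satisfying assignment is: j=True, g=False, c=True, w=False, u=False, i=False, l=True, n=True

Verification: With this assignment, all 32 clauses evaluate to true.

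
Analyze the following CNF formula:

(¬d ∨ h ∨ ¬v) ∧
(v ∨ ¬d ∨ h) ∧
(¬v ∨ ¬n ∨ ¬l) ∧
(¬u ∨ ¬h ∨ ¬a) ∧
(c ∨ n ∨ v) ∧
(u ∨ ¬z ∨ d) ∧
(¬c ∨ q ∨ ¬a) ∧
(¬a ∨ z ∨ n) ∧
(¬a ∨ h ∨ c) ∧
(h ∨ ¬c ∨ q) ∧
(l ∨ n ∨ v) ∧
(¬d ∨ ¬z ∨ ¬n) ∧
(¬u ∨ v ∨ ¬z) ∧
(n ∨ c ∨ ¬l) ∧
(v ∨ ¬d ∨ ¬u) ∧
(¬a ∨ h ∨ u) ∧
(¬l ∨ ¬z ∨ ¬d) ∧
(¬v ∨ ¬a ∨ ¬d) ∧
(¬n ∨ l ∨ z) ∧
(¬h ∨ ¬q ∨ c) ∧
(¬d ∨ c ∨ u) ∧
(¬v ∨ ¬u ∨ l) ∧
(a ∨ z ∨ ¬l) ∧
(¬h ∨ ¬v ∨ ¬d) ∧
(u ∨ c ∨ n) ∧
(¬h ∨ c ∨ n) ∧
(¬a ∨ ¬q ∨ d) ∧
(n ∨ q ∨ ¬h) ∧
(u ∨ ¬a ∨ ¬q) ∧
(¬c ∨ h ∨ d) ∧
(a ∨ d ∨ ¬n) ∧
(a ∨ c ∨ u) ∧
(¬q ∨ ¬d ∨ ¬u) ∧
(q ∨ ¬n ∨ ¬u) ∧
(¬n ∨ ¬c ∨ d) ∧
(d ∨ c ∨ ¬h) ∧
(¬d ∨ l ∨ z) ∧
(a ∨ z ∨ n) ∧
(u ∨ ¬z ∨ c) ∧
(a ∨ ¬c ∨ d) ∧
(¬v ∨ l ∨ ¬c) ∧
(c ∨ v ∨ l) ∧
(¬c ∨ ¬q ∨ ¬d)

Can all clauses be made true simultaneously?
No

No, the formula is not satisfiable.

No assignment of truth values to the variables can make all 43 clauses true simultaneously.

The formula is UNSAT (unsatisfiable).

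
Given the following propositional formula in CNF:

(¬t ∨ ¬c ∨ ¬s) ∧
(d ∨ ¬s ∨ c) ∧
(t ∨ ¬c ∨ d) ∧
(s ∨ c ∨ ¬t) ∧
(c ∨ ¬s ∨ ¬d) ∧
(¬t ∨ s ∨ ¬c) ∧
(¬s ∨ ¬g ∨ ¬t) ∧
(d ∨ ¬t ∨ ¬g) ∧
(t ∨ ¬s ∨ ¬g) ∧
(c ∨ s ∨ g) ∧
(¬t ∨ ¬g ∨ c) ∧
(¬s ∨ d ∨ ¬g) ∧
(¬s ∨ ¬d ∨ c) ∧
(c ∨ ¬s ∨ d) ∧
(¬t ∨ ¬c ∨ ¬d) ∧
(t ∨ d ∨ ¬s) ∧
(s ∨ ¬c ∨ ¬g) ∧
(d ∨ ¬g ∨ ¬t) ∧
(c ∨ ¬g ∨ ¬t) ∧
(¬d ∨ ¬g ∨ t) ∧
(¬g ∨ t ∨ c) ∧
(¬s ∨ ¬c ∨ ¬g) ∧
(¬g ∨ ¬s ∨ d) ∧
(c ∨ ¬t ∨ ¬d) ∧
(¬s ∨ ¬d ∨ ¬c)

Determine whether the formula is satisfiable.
Yes

Yes, the formula is satisfiable.

One satisfying assignment is: d=True, s=False, t=False, g=False, c=True

Verification: With this assignment, all 25 clauses evaluate to true.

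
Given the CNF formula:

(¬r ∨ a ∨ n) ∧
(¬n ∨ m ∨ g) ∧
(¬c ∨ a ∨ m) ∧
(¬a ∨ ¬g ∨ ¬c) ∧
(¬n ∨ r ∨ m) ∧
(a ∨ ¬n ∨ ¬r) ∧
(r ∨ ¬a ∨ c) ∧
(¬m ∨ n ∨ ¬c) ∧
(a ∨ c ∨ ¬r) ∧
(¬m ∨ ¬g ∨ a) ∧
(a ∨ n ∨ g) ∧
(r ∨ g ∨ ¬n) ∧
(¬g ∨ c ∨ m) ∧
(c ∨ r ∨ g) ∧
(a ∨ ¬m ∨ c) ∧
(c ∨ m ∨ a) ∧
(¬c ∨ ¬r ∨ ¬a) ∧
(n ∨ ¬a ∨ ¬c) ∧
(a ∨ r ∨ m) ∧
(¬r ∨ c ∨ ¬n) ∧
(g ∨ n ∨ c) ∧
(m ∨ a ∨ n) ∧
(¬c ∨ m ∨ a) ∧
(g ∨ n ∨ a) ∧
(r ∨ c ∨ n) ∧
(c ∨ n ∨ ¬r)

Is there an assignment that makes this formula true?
No

No, the formula is not satisfiable.

No assignment of truth values to the variables can make all 26 clauses true simultaneously.

The formula is UNSAT (unsatisfiable).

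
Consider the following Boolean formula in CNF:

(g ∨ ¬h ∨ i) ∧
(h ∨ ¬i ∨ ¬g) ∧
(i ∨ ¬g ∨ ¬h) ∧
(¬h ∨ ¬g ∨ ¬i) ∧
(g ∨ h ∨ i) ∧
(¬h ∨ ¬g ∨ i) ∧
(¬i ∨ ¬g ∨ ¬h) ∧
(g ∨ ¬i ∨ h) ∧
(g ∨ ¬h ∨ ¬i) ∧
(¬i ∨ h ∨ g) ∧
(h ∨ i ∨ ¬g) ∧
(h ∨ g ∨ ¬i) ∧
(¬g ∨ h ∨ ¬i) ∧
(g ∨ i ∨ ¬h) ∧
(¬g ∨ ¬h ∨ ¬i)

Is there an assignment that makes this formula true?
No

No, the formula is not satisfiable.

No assignment of truth values to the variables can make all 15 clauses true simultaneously.

The formula is UNSAT (unsatisfiable).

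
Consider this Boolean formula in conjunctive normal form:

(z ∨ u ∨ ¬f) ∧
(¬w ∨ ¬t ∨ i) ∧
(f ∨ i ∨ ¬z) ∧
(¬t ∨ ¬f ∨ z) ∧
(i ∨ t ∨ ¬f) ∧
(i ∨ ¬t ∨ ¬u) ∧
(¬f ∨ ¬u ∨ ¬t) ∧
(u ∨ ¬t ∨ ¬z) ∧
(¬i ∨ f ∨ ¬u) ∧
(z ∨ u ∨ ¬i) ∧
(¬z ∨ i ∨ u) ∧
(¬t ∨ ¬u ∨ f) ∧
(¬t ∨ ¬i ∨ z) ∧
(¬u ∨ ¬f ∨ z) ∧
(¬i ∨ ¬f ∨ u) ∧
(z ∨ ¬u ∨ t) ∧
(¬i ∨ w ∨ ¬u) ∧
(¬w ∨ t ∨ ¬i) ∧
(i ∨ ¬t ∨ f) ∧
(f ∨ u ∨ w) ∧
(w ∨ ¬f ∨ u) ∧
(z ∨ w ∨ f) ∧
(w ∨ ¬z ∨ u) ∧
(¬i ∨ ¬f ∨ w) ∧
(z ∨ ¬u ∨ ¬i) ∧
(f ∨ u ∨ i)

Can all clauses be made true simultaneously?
No

No, the formula is not satisfiable.

No assignment of truth values to the variables can make all 26 clauses true simultaneously.

The formula is UNSAT (unsatisfiable).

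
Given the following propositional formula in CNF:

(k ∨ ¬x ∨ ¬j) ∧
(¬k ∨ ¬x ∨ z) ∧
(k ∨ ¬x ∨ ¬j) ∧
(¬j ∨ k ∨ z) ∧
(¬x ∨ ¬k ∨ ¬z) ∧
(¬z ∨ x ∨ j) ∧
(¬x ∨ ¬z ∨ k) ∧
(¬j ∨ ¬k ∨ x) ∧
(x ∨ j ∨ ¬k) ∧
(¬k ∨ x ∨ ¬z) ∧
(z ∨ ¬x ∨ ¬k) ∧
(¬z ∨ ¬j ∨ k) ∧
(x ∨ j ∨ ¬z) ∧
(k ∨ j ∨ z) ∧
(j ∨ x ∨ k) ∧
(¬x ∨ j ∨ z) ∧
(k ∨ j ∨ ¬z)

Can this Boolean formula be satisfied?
No

No, the formula is not satisfiable.

No assignment of truth values to the variables can make all 17 clauses true simultaneously.

The formula is UNSAT (unsatisfiable).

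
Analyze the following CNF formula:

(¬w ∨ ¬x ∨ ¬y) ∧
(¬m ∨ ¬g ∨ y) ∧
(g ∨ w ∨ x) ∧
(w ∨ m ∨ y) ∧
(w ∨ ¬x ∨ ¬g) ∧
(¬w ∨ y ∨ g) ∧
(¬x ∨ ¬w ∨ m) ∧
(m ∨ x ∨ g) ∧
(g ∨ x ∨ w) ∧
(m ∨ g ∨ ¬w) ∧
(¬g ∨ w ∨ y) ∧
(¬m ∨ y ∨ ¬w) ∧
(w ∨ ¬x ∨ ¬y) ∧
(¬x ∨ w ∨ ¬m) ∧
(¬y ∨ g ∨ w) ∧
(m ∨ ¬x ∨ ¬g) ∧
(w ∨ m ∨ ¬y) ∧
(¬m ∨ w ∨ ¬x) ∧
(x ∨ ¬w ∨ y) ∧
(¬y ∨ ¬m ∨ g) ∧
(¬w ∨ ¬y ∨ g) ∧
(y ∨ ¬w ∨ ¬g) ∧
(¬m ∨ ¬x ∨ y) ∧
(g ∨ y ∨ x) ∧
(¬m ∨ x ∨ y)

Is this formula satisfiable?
Yes

Yes, the formula is satisfiable.

One satisfying assignment is: w=True, g=True, x=False, m=False, y=True

Verification: With this assignment, all 25 clauses evaluate to true.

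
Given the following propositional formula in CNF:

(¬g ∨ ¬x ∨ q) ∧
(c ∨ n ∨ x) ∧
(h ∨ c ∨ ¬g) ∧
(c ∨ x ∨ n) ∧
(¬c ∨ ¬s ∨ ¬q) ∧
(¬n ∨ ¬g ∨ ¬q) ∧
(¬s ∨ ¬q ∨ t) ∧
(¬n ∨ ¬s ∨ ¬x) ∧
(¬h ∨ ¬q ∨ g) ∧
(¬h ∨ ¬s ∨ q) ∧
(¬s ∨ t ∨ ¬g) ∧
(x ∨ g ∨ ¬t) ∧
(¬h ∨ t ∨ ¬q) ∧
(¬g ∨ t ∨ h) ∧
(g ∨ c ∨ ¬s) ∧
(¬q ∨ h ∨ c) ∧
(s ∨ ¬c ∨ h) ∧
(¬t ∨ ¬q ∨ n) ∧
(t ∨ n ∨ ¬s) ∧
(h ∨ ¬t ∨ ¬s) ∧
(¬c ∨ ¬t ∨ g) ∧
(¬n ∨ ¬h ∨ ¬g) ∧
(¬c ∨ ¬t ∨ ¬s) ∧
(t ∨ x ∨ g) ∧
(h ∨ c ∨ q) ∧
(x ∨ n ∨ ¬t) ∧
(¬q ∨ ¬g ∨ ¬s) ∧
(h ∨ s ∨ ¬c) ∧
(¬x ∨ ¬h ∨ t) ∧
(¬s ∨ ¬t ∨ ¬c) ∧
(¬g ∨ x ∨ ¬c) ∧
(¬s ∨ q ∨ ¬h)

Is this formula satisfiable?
Yes

Yes, the formula is satisfiable.

One satisfying assignment is: t=True, c=False, x=True, g=False, q=False, n=False, s=False, h=True

Verification: With this assignment, all 32 clauses evaluate to true.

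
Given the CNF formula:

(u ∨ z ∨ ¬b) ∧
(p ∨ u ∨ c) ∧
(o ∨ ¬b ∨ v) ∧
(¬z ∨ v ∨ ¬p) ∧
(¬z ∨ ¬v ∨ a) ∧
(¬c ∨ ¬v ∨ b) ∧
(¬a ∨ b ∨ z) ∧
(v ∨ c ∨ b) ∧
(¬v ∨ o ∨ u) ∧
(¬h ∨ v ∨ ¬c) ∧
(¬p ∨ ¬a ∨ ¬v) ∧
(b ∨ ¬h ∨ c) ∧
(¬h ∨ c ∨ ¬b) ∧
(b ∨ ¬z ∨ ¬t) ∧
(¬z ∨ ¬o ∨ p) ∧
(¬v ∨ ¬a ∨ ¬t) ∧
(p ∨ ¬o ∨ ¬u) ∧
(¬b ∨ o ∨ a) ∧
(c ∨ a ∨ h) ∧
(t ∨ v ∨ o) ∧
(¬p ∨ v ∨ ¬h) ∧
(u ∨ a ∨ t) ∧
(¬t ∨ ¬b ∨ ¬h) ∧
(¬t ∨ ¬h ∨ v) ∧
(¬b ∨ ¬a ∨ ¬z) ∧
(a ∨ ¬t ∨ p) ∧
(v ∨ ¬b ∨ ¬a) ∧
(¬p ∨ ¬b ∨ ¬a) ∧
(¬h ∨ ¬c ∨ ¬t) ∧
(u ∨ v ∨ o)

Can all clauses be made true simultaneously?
Yes

Yes, the formula is satisfiable.

One satisfying assignment is: p=True, t=False, h=False, a=False, v=False, u=True, b=False, c=True, z=False, o=True

Verification: With this assignment, all 30 clauses evaluate to true.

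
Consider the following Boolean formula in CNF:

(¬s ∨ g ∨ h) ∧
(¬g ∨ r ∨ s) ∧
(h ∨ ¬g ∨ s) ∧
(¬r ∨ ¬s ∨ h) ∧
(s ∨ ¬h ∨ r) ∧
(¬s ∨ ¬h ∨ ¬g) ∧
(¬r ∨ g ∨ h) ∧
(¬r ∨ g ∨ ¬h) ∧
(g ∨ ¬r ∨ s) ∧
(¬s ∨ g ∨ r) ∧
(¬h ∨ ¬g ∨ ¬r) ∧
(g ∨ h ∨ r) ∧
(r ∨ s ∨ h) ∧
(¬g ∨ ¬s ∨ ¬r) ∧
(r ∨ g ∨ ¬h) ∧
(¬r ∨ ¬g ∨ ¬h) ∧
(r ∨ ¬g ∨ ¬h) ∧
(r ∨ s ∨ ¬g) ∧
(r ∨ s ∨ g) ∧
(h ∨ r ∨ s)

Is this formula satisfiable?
Yes

Yes, the formula is satisfiable.

One satisfying assignment is: r=False, h=False, s=True, g=True

Verification: With this assignment, all 20 clauses evaluate to true.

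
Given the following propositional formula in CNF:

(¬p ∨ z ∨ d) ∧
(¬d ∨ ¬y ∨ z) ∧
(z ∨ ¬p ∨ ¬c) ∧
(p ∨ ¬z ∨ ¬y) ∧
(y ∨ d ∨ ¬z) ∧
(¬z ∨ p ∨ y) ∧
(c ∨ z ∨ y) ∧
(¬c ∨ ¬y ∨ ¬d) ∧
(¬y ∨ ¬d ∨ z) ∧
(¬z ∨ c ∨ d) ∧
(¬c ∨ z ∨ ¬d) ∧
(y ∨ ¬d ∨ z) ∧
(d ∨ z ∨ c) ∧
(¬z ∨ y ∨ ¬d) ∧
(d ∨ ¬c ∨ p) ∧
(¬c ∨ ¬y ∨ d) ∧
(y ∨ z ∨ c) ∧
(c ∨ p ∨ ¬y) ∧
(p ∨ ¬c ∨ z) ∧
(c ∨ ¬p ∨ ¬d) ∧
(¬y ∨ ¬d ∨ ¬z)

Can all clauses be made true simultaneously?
No

No, the formula is not satisfiable.

No assignment of truth values to the variables can make all 21 clauses true simultaneously.

The formula is UNSAT (unsatisfiable).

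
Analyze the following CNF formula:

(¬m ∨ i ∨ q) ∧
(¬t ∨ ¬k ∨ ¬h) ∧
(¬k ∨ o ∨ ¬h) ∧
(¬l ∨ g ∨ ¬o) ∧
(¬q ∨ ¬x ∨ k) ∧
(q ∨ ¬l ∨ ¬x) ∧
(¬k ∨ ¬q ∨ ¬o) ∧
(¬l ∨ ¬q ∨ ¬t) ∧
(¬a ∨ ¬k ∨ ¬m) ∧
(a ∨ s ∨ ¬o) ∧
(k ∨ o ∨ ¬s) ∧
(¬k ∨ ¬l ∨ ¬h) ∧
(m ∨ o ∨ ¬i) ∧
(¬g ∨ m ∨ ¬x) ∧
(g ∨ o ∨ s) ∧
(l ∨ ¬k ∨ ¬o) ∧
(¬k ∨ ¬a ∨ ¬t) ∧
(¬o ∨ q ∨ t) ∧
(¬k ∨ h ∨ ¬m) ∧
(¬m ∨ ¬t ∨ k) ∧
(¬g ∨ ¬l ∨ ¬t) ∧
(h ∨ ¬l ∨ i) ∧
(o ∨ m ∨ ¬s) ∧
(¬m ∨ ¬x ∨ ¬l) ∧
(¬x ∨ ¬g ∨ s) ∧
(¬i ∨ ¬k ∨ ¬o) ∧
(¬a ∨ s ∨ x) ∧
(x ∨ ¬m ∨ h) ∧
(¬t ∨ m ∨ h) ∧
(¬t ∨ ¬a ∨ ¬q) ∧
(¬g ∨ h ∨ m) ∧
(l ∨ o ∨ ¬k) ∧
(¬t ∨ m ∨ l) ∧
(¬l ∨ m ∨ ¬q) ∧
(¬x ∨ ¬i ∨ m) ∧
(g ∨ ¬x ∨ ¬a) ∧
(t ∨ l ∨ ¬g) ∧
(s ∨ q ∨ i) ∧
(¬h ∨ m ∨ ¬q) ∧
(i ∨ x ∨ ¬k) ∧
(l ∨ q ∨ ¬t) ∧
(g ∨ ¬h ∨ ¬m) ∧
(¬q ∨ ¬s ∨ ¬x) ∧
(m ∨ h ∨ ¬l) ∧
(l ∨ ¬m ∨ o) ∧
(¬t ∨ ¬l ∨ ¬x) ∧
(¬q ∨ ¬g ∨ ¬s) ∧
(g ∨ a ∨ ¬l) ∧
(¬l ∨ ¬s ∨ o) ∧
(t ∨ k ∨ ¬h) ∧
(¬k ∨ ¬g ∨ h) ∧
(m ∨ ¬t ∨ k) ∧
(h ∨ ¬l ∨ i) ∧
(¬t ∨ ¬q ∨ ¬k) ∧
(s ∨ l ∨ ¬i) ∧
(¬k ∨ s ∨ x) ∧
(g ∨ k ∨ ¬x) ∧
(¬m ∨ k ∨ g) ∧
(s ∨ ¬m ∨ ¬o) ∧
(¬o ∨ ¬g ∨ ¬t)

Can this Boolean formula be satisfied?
Yes

Yes, the formula is satisfiable.

One satisfying assignment is: l=False, s=True, m=False, q=True, g=False, t=False, i=True, x=False, k=False, h=False, o=True, a=False

Verification: With this assignment, all 60 clauses evaluate to true.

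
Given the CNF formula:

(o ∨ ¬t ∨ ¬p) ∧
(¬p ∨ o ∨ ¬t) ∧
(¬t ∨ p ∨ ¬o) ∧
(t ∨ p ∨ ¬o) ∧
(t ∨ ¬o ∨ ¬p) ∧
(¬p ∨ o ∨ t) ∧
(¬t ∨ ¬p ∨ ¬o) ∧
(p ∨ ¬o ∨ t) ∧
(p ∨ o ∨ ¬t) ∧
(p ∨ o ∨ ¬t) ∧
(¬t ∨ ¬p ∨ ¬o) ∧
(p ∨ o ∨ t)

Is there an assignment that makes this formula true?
No

No, the formula is not satisfiable.

No assignment of truth values to the variables can make all 12 clauses true simultaneously.

The formula is UNSAT (unsatisfiable).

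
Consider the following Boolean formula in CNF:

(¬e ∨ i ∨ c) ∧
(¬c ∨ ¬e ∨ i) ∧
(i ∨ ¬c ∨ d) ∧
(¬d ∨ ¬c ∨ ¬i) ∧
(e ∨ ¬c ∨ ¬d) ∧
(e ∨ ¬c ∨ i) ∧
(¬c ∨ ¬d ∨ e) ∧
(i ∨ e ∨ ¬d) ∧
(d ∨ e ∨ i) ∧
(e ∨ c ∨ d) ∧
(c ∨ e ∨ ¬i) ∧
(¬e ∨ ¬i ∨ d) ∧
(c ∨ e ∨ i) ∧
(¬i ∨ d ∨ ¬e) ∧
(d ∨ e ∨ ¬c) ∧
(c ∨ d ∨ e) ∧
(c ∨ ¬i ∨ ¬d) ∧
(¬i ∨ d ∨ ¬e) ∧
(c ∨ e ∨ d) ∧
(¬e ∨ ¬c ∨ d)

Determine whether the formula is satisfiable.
No

No, the formula is not satisfiable.

No assignment of truth values to the variables can make all 20 clauses true simultaneously.

The formula is UNSAT (unsatisfiable).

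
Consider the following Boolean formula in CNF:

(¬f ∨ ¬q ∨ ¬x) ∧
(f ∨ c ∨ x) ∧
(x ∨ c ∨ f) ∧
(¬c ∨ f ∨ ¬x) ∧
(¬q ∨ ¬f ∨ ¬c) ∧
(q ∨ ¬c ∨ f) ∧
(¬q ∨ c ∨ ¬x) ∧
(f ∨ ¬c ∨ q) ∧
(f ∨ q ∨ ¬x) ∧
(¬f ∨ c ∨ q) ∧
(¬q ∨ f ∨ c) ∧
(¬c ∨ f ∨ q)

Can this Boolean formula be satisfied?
Yes

Yes, the formula is satisfiable.

One satisfying assignment is: x=False, q=True, c=False, f=True

Verification: With this assignment, all 12 clauses evaluate to true.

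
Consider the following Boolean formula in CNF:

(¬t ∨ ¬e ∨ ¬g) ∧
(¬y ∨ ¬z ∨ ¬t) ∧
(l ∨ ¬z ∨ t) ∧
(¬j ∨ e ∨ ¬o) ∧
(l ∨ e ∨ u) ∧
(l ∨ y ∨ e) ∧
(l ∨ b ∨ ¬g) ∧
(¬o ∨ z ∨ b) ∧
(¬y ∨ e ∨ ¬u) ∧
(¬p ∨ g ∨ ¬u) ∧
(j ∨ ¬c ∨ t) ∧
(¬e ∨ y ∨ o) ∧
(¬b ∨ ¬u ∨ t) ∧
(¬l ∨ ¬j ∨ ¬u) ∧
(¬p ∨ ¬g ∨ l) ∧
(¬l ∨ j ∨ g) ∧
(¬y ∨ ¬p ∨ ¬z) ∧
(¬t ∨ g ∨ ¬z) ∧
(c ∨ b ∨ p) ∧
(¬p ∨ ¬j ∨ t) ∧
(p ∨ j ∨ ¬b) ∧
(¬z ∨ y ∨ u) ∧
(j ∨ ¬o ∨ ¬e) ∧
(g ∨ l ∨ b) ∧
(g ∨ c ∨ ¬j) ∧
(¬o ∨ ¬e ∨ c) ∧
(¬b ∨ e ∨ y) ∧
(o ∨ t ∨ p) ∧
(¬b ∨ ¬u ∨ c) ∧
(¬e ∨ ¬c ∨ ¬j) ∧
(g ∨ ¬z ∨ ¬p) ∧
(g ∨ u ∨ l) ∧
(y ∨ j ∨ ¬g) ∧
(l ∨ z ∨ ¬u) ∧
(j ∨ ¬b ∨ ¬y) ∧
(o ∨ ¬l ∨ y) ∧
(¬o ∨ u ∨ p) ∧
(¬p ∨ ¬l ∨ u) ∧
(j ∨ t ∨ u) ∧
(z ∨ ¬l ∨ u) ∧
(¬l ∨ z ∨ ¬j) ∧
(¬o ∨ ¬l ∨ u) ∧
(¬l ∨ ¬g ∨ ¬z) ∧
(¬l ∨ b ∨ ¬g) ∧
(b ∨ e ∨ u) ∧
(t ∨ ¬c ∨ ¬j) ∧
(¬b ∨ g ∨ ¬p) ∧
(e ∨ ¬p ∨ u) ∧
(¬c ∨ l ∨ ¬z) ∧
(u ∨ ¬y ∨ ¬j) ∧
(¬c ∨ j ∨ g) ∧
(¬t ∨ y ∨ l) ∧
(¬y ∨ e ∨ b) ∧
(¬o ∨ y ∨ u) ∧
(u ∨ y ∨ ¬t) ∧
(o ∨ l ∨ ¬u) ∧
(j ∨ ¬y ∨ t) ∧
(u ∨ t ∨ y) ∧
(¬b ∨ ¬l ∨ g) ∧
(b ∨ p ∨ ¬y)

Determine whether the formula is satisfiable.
No

No, the formula is not satisfiable.

No assignment of truth values to the variables can make all 60 clauses true simultaneously.

The formula is UNSAT (unsatisfiable).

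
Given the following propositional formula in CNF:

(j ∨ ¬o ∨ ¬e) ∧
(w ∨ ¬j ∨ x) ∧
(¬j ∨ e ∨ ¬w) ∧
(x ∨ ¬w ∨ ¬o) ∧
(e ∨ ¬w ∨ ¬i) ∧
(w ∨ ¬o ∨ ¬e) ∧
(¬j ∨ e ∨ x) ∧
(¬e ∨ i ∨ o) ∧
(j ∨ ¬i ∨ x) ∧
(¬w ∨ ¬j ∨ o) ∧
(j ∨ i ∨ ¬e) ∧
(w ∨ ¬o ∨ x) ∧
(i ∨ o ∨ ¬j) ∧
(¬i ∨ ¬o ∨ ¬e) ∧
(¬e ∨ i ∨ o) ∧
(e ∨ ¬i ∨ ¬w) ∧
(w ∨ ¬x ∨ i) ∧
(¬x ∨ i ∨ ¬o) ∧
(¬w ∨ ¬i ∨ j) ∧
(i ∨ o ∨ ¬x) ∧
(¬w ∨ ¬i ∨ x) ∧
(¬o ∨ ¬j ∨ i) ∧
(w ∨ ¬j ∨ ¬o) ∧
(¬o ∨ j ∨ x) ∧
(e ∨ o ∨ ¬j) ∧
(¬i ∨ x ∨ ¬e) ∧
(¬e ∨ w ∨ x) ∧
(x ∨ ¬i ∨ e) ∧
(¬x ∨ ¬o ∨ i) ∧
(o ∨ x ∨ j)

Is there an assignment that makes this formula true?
Yes

Yes, the formula is satisfiable.

One satisfying assignment is: w=False, x=True, e=False, j=False, i=True, o=True

Verification: With this assignment, all 30 clauses evaluate to true.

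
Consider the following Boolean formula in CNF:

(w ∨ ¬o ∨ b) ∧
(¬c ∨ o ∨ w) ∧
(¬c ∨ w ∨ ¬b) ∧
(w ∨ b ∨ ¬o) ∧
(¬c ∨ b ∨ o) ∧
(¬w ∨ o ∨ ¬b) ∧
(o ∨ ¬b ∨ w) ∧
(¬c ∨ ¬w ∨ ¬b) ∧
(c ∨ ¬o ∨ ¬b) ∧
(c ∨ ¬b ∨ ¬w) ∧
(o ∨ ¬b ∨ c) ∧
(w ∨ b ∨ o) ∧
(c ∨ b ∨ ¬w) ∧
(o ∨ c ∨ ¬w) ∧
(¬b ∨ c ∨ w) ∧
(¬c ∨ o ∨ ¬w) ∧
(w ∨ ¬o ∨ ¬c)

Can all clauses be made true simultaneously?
Yes

Yes, the formula is satisfiable.

One satisfying assignment is: c=True, w=True, b=False, o=True

Verification: With this assignment, all 17 clauses evaluate to true.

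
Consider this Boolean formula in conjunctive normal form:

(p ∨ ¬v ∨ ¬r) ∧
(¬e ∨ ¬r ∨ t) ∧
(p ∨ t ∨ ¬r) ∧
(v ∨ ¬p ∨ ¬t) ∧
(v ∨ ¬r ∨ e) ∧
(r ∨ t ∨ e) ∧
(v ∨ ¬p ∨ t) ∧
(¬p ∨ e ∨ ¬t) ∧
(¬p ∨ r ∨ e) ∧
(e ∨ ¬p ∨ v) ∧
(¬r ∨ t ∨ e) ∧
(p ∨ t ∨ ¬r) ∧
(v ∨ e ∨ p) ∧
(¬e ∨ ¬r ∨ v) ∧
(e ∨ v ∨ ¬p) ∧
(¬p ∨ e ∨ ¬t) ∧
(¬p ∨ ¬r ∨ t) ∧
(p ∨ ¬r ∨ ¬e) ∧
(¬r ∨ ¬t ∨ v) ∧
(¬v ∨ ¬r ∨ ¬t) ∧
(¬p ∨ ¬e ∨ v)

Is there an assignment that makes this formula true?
Yes

Yes, the formula is satisfiable.

One satisfying assignment is: r=False, p=False, v=False, e=True, t=False

Verification: With this assignment, all 21 clauses evaluate to true.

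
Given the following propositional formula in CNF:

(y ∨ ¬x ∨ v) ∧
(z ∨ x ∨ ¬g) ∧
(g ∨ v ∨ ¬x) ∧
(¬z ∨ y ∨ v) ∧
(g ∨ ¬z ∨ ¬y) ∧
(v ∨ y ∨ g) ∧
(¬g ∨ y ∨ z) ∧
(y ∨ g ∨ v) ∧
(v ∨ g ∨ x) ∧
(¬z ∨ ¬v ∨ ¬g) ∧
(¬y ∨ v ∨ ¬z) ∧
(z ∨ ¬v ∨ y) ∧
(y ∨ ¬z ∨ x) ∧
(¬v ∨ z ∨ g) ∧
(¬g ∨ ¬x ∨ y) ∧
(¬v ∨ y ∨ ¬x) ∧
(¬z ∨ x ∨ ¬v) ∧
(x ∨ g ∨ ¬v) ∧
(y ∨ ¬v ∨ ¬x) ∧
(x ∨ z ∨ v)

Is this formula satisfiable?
Yes

Yes, the formula is satisfiable.

One satisfying assignment is: y=True, x=True, v=False, g=True, z=False

Verification: With this assignment, all 20 clauses evaluate to true.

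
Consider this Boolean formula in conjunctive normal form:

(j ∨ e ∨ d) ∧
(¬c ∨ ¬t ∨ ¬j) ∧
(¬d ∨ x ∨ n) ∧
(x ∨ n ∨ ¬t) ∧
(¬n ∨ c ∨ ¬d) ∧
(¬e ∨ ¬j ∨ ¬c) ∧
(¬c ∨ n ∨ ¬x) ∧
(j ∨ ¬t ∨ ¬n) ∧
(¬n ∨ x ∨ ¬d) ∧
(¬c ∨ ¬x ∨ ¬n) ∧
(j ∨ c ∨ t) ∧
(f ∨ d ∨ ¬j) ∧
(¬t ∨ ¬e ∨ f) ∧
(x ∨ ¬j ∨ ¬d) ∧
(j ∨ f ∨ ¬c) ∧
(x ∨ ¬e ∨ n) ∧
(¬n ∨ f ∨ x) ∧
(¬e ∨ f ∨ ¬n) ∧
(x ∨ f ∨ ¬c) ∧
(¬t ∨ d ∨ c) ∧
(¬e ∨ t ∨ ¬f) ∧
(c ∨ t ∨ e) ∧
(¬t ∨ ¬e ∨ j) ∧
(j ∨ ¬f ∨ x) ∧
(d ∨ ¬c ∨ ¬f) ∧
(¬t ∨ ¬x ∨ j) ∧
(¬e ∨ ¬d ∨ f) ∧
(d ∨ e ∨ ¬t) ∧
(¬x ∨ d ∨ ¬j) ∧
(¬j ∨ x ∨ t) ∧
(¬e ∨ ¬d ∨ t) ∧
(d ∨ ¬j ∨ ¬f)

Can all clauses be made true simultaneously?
Yes

Yes, the formula is satisfiable.

One satisfying assignment is: c=False, j=True, n=False, x=True, f=False, t=True, e=False, d=True

Verification: With this assignment, all 32 clauses evaluate to true.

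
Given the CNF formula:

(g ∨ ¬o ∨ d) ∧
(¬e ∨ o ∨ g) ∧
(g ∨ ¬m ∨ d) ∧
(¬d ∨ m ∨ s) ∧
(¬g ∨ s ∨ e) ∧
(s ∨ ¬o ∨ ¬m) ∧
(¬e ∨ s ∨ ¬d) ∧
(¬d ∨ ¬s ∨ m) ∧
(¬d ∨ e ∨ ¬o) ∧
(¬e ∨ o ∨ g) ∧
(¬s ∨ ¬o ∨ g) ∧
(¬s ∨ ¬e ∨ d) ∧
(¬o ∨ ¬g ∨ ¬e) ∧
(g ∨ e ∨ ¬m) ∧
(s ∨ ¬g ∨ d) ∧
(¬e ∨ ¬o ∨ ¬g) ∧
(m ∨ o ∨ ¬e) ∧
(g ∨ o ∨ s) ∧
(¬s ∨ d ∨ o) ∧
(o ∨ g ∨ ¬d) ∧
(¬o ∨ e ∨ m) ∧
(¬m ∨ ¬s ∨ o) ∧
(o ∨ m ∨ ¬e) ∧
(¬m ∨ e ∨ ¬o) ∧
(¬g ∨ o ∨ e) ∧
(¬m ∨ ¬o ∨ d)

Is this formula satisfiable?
No

No, the formula is not satisfiable.

No assignment of truth values to the variables can make all 26 clauses true simultaneously.

The formula is UNSAT (unsatisfiable).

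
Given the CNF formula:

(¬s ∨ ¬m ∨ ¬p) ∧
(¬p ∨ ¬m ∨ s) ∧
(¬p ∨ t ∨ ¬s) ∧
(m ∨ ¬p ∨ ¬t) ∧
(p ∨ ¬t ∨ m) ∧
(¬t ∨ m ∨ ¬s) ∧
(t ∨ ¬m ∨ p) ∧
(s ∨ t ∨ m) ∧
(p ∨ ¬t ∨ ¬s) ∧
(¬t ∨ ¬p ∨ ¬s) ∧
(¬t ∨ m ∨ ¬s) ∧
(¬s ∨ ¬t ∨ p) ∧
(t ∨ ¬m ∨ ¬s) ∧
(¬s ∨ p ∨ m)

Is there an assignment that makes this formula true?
Yes

Yes, the formula is satisfiable.

One satisfying assignment is: t=True, p=False, m=True, s=False

Verification: With this assignment, all 14 clauses evaluate to true.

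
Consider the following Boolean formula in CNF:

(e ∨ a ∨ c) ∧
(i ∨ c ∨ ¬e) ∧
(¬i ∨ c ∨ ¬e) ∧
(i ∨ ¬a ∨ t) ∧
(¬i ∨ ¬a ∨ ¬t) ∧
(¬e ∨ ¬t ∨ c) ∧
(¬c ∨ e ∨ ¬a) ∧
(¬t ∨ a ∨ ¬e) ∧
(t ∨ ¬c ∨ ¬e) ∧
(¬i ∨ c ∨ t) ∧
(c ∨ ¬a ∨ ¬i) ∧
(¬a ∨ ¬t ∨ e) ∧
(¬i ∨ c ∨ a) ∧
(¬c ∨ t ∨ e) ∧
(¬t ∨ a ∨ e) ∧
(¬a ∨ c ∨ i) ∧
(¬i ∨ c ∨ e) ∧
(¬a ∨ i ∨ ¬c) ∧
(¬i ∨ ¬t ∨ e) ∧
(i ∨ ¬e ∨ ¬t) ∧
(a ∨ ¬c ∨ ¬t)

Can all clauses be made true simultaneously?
No

No, the formula is not satisfiable.

No assignment of truth values to the variables can make all 21 clauses true simultaneously.

The formula is UNSAT (unsatisfiable).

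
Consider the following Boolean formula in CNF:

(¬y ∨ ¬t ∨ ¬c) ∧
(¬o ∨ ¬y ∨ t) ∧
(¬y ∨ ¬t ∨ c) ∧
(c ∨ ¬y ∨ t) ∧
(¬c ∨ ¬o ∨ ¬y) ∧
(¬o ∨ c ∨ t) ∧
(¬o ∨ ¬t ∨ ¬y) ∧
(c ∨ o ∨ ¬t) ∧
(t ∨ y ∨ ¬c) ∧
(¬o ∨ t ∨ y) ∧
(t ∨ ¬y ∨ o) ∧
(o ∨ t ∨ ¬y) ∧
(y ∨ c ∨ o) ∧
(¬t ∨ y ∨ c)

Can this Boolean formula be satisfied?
Yes

Yes, the formula is satisfiable.

One satisfying assignment is: y=False, t=True, o=False, c=True

Verification: With this assignment, all 14 clauses evaluate to true.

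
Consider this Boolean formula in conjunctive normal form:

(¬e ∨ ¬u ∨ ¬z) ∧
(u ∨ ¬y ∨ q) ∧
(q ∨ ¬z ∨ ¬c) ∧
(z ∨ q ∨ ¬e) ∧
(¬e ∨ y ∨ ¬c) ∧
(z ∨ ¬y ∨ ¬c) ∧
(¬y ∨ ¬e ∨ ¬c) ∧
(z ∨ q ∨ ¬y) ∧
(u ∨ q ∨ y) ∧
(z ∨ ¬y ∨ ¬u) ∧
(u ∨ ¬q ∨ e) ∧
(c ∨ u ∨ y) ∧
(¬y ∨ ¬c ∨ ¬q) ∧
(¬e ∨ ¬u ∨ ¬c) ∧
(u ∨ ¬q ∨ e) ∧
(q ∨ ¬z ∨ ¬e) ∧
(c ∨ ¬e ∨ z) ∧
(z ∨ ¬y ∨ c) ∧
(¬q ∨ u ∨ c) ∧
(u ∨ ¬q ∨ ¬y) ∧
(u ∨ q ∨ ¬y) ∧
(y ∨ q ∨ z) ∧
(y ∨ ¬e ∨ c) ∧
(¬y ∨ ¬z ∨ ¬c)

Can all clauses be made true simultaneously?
Yes

Yes, the formula is satisfiable.

One satisfying assignment is: y=False, u=True, e=False, z=True, q=False, c=False

Verification: With this assignment, all 24 clauses evaluate to true.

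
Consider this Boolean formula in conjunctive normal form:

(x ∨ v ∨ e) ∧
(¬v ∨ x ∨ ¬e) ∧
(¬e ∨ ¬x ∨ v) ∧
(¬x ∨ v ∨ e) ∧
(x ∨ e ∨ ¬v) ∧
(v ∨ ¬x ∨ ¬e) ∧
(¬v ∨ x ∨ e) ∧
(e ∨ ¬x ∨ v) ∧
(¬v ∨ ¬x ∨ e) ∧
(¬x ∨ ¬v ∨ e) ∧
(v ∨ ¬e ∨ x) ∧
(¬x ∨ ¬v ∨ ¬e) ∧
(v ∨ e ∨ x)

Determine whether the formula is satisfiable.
No

No, the formula is not satisfiable.

No assignment of truth values to the variables can make all 13 clauses true simultaneously.

The formula is UNSAT (unsatisfiable).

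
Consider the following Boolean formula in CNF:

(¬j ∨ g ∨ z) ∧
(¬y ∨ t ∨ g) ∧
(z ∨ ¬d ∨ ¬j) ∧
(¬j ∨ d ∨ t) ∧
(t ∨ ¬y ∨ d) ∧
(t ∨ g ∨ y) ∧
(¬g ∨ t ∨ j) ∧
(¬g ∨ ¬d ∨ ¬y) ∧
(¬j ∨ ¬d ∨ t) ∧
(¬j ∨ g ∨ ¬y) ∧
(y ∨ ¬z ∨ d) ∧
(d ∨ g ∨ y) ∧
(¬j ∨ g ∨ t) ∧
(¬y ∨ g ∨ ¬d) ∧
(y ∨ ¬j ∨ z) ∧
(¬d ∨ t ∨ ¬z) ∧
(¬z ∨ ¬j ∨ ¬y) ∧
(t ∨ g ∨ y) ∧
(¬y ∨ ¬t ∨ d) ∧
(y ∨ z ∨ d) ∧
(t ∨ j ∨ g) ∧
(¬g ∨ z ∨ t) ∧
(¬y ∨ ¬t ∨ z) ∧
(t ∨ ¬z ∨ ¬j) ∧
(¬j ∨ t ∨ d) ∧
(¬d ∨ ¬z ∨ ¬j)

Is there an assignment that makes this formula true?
Yes

Yes, the formula is satisfiable.

One satisfying assignment is: y=False, g=False, d=True, t=True, j=False, z=False

Verification: With this assignment, all 26 clauses evaluate to true.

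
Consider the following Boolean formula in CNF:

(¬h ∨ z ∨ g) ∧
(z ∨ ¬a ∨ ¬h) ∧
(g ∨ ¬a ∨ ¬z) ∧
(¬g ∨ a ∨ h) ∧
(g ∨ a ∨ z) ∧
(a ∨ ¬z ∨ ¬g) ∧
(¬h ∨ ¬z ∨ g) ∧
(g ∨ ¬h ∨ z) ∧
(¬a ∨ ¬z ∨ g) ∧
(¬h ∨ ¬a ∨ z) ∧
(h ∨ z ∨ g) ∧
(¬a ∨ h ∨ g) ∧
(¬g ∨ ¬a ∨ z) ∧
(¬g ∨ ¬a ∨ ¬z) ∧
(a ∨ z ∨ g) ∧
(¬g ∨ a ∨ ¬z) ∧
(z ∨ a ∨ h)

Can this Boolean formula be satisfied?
Yes

Yes, the formula is satisfiable.

One satisfying assignment is: h=False, a=False, z=True, g=False

Verification: With this assignment, all 17 clauses evaluate to true.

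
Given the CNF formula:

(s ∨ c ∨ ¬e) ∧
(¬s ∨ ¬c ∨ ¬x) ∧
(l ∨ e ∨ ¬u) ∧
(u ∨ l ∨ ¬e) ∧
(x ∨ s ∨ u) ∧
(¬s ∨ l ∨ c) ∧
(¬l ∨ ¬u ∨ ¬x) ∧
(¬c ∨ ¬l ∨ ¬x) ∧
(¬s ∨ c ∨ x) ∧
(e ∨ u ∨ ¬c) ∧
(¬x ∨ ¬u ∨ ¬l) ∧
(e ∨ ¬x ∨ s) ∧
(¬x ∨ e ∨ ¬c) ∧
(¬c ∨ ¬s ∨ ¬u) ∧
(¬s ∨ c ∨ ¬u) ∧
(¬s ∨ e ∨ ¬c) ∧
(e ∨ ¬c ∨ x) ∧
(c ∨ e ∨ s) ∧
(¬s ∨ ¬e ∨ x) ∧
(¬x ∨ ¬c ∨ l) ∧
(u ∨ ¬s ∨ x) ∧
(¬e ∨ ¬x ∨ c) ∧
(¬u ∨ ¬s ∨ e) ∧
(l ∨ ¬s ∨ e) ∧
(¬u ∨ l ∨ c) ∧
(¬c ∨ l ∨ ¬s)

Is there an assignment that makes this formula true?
Yes

Yes, the formula is satisfiable.

One satisfying assignment is: l=False, s=False, c=True, e=True, u=True, x=False

Verification: With this assignment, all 26 clauses evaluate to true.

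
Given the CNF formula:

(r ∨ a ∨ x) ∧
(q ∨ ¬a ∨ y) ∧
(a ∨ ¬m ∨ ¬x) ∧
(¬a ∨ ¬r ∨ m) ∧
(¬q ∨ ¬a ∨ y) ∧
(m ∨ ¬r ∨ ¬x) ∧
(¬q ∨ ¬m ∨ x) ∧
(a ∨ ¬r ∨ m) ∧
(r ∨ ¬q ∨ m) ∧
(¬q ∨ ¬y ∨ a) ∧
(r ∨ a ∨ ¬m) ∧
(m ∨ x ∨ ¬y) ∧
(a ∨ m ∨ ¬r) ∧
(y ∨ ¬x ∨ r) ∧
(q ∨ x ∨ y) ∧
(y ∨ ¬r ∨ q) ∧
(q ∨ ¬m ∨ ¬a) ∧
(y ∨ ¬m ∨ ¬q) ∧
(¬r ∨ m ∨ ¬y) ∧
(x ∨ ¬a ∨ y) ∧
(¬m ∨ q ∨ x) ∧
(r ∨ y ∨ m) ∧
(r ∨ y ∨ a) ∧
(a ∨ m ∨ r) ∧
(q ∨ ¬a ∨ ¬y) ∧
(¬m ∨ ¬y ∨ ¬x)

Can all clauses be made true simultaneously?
No

No, the formula is not satisfiable.

No assignment of truth values to the variables can make all 26 clauses true simultaneously.

The formula is UNSAT (unsatisfiable).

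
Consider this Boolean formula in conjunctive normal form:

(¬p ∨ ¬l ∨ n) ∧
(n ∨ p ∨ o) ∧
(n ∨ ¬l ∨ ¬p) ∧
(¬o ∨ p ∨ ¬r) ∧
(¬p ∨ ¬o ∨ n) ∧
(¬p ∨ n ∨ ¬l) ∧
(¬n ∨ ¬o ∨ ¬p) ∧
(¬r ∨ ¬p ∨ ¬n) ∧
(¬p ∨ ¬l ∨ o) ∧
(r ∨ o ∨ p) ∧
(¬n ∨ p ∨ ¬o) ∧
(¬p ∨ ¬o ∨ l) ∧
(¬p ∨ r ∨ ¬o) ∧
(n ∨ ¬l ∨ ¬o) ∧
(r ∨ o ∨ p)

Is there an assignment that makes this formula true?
Yes

Yes, the formula is satisfiable.

One satisfying assignment is: p=True, r=False, l=False, n=False, o=False

Verification: With this assignment, all 15 clauses evaluate to true.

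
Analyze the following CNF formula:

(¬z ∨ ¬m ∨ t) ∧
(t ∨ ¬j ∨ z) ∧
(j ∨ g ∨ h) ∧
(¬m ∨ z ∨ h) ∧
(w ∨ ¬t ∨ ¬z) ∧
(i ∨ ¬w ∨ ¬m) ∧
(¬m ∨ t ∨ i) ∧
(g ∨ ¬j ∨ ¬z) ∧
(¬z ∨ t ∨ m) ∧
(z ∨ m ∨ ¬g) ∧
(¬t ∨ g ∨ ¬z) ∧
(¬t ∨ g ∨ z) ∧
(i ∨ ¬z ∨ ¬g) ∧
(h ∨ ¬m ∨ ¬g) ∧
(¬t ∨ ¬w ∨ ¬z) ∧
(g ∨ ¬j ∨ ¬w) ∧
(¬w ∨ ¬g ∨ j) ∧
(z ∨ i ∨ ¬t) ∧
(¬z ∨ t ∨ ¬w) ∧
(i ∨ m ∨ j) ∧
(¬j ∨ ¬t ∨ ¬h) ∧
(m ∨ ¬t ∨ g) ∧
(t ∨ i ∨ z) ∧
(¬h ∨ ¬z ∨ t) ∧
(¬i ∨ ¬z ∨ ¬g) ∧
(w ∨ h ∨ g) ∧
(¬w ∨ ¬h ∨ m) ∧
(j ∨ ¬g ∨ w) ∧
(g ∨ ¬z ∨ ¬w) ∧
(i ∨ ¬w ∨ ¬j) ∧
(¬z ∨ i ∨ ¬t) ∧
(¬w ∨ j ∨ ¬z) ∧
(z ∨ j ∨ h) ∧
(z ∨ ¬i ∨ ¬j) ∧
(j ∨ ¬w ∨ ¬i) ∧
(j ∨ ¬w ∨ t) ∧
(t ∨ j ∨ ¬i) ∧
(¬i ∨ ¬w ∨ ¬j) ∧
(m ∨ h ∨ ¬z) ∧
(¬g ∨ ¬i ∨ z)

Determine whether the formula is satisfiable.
No

No, the formula is not satisfiable.

No assignment of truth values to the variables can make all 40 clauses true simultaneously.

The formula is UNSAT (unsatisfiable).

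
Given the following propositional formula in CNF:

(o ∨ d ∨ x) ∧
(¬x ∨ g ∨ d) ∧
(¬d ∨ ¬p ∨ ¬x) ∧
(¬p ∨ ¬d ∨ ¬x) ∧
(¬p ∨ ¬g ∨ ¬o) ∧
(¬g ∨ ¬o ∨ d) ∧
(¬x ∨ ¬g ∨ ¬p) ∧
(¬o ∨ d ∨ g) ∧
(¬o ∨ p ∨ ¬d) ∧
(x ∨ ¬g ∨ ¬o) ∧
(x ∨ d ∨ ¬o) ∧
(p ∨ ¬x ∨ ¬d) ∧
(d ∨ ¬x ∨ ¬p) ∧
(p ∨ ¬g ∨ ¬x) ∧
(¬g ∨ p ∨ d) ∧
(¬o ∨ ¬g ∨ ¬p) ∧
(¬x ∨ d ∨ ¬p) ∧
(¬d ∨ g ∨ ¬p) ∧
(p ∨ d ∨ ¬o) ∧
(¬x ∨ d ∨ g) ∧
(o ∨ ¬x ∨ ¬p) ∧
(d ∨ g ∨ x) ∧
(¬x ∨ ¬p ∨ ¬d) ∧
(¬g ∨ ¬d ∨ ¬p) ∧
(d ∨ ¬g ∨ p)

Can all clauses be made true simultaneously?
Yes

Yes, the formula is satisfiable.

One satisfying assignment is: d=True, o=False, x=False, g=True, p=False

Verification: With this assignment, all 25 clauses evaluate to true.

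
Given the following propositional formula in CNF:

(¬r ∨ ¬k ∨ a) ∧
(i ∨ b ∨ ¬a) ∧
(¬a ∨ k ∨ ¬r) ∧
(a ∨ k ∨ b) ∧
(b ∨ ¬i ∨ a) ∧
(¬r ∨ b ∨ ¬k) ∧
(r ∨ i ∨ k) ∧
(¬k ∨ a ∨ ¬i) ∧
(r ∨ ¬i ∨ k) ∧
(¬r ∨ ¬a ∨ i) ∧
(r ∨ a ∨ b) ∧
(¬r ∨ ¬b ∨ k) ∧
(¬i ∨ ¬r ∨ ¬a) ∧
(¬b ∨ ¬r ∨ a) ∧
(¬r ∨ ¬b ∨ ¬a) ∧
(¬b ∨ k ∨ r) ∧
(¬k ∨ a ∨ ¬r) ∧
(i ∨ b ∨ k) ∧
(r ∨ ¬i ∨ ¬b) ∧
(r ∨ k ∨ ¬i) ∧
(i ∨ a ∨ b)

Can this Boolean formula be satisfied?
Yes

Yes, the formula is satisfiable.

One satisfying assignment is: b=True, i=False, a=False, r=False, k=True

Verification: With this assignment, all 21 clauses evaluate to true.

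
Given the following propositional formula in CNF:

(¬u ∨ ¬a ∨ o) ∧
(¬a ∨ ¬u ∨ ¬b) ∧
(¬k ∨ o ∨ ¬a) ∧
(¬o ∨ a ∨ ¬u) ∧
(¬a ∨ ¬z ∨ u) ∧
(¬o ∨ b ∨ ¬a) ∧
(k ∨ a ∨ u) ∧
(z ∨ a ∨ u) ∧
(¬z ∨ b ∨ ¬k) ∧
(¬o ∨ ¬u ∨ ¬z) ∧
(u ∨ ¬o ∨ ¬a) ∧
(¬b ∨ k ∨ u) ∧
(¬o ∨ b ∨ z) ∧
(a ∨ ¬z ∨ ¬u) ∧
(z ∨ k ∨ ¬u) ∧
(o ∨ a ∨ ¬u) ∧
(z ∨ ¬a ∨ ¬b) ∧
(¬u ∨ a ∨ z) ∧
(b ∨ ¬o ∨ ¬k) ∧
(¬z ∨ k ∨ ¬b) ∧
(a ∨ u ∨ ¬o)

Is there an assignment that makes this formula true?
Yes

Yes, the formula is satisfiable.

One satisfying assignment is: a=True, u=False, k=False, o=False, z=False, b=False

Verification: With this assignment, all 21 clauses evaluate to true.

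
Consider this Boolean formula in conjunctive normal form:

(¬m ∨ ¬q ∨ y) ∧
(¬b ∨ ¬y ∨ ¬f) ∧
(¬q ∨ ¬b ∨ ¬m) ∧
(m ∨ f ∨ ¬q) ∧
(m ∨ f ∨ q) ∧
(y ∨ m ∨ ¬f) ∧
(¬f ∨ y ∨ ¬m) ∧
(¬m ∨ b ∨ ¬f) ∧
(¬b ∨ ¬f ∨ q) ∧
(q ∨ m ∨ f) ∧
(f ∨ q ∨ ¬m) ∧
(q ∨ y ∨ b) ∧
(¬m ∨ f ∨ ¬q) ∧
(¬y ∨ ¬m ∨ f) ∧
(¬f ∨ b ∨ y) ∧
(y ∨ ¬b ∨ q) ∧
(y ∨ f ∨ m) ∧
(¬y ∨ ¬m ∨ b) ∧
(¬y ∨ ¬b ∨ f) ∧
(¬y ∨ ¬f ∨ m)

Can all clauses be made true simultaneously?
No

No, the formula is not satisfiable.

No assignment of truth values to the variables can make all 20 clauses true simultaneously.

The formula is UNSAT (unsatisfiable).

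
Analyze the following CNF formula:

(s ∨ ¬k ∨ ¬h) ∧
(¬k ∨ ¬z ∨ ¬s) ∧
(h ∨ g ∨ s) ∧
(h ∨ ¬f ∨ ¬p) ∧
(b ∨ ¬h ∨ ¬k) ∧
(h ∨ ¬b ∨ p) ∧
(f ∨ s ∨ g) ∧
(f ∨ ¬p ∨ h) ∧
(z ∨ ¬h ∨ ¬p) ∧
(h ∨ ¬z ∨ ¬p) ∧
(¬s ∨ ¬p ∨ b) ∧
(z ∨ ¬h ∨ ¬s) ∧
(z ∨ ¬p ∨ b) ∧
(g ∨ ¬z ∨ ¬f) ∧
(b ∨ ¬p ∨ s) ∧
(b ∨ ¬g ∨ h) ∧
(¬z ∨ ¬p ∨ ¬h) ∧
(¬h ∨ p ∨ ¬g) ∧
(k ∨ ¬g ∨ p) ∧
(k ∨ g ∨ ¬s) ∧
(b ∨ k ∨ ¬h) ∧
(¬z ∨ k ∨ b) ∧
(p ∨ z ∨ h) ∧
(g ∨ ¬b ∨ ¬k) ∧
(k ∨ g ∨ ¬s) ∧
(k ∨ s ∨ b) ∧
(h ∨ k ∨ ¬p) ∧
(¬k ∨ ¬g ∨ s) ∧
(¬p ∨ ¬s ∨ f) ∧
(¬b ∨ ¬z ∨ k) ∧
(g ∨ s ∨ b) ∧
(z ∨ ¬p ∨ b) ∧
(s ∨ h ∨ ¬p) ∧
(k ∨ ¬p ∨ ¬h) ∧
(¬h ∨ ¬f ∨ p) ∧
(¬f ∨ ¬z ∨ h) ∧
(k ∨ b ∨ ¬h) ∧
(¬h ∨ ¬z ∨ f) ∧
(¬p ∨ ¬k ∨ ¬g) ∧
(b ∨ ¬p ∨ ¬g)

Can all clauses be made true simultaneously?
No

No, the formula is not satisfiable.

No assignment of truth values to the variables can make all 40 clauses true simultaneously.

The formula is UNSAT (unsatisfiable).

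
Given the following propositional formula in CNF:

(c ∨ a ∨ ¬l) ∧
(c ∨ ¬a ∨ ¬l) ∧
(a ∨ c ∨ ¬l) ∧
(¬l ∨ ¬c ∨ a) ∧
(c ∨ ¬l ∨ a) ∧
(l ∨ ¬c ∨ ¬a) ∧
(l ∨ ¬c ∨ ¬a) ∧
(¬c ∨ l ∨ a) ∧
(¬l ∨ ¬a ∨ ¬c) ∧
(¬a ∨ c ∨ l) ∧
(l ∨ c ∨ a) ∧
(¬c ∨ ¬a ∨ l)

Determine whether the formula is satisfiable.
No

No, the formula is not satisfiable.

No assignment of truth values to the variables can make all 12 clauses true simultaneously.

The formula is UNSAT (unsatisfiable).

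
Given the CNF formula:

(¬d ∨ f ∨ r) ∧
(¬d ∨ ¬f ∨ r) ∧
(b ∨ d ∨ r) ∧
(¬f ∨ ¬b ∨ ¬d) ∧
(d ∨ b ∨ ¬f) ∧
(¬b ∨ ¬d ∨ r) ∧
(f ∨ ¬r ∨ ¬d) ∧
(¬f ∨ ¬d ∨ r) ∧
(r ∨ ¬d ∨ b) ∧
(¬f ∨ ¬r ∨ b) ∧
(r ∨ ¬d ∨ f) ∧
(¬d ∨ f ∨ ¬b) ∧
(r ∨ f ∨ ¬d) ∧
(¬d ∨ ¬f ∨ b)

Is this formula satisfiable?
Yes

Yes, the formula is satisfiable.

One satisfying assignment is: f=False, r=True, b=False, d=False

Verification: With this assignment, all 14 clauses evaluate to true.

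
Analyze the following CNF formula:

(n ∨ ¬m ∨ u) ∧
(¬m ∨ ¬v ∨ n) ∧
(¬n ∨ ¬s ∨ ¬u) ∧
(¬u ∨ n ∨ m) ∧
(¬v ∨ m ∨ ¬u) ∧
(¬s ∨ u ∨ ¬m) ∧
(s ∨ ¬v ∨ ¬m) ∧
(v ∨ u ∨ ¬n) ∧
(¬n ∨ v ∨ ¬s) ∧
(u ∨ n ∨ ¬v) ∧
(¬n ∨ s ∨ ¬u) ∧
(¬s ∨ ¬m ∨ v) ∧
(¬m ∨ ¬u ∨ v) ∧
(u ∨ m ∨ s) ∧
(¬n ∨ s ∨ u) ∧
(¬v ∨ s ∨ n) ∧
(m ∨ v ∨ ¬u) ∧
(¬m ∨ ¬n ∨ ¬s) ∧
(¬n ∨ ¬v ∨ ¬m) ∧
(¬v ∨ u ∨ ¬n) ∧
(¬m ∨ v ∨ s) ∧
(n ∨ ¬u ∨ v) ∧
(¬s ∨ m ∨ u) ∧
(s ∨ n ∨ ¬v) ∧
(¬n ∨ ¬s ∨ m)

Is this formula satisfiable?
No

No, the formula is not satisfiable.

No assignment of truth values to the variables can make all 25 clauses true simultaneously.

The formula is UNSAT (unsatisfiable).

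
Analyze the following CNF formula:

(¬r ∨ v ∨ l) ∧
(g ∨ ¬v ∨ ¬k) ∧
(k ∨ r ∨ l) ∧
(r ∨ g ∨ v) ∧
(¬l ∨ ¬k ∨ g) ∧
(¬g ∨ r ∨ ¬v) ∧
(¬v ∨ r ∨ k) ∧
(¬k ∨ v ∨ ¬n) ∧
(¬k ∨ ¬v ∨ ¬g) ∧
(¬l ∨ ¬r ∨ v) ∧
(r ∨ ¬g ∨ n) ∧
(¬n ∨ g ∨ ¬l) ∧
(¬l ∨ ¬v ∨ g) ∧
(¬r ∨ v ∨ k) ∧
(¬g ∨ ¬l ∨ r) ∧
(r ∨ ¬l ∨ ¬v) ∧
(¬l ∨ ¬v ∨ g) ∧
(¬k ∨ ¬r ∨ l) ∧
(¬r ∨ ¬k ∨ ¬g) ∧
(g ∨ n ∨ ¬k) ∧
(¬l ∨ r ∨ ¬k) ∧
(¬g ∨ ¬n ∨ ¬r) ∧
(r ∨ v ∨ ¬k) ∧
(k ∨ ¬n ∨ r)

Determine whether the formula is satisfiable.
Yes

Yes, the formula is satisfiable.

One satisfying assignment is: v=True, g=False, l=False, r=True, k=False, n=False

Verification: With this assignment, all 24 clauses evaluate to true.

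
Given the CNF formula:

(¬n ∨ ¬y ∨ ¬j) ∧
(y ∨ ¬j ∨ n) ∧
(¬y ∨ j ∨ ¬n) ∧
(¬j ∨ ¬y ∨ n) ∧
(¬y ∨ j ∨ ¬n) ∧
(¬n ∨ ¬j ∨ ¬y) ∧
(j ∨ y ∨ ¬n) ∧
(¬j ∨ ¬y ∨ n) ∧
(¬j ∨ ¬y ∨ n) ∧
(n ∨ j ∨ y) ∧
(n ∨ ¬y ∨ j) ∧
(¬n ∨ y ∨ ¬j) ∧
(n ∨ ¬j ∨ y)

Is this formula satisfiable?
No

No, the formula is not satisfiable.

No assignment of truth values to the variables can make all 13 clauses true simultaneously.

The formula is UNSAT (unsatisfiable).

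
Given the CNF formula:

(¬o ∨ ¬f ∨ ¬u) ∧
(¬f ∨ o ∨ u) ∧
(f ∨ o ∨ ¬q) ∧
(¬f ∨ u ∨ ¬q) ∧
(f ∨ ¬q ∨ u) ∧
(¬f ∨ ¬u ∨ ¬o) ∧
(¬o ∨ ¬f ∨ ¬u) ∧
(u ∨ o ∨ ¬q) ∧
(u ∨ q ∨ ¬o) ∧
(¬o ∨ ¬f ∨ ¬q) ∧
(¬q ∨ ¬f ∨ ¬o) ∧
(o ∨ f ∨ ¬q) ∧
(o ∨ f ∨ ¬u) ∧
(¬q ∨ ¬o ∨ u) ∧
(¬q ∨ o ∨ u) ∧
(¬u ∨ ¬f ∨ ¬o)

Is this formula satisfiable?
Yes

Yes, the formula is satisfiable.

One satisfying assignment is: f=False, o=False, q=False, u=False

Verification: With this assignment, all 16 clauses evaluate to true.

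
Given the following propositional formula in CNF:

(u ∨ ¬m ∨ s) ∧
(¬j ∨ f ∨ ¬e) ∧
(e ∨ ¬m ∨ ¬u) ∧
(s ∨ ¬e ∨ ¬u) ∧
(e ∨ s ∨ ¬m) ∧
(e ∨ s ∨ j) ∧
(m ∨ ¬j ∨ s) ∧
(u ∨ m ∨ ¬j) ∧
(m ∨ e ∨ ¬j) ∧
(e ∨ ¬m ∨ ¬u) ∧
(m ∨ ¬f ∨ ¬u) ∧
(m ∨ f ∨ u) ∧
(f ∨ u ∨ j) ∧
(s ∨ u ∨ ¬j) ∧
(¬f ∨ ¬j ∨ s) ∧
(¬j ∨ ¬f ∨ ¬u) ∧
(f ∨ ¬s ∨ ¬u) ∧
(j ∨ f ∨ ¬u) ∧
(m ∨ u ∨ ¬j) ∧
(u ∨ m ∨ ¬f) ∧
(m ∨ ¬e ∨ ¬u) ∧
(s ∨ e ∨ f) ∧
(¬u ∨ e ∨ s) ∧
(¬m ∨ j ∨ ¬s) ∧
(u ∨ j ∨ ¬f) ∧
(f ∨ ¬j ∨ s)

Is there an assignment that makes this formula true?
Yes

Yes, the formula is satisfiable.

One satisfying assignment is: j=True, u=False, s=True, m=True, f=False, e=False

Verification: With this assignment, all 26 clauses evaluate to true.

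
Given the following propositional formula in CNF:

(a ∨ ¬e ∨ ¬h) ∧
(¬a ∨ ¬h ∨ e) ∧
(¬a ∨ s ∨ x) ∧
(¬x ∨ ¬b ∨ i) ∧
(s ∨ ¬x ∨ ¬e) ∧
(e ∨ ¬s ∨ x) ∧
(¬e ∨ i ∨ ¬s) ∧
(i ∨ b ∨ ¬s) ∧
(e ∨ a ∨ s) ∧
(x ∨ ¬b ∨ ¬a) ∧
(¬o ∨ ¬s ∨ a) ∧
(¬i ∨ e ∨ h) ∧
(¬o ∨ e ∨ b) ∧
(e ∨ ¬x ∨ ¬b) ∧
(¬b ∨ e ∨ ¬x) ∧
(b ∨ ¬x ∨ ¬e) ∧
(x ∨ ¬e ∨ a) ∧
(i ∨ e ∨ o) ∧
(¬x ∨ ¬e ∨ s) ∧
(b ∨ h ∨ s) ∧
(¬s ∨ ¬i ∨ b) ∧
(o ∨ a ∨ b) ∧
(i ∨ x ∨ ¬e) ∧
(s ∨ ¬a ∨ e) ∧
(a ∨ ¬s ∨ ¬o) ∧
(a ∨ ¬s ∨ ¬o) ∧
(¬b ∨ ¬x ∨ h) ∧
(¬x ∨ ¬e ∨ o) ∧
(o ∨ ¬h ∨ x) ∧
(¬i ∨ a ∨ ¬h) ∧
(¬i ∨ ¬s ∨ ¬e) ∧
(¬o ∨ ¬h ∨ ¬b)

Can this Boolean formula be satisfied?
No

No, the formula is not satisfiable.

No assignment of truth values to the variables can make all 32 clauses true simultaneously.

The formula is UNSAT (unsatisfiable).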